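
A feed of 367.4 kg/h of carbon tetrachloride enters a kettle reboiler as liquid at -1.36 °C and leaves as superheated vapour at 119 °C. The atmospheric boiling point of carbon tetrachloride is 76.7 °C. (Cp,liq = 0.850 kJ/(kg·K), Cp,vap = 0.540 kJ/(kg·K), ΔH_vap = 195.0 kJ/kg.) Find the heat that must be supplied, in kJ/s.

Q = 29.0 kJ/s

liquid -1.36→76.7 °C: 66.351 kJ/kg
vaporisation at 76.7 °C: 195 kJ/kg
vapour 76.7→119 °C: 22.842 kJ/kg
Δh = 66.351 + 195 + 22.842 = 284.19 kJ/kg
Q = ṁ·Δh = 367.4 kg/h × 284.19 kJ/kg = 104410 kJ/h
|Q| = 29.003 kW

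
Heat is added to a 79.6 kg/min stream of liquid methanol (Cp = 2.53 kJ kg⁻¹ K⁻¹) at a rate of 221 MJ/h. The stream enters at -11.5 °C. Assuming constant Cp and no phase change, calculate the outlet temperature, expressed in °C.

Q = 221 MJ/h = 3683.3 kJ/min
ΔT = Q/(ṁ·Cp) = 3683.3/(79.6×2.53) = 18.29 K
T_out = -11.5 + 18.29 = 6.7897 °C

T_out = 6.79 °C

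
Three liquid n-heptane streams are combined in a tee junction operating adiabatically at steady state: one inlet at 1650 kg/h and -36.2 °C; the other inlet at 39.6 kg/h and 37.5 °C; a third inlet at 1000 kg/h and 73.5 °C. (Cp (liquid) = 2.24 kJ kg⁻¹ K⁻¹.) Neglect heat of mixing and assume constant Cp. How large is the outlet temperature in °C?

T_out = 5.67 °C

Adiabatic, steady state ⇒ Σ ṁᵢCp,ᵢ(T_out − Tᵢ) = 0
Σ ṁᵢCp,ᵢTᵢ = 1650×2.24×-36.2 + 39.6×2.24×37.5 + 1000×2.24×73.5 = 34171
Σ ṁᵢCp,ᵢ = 1650×2.24 + 39.6×2.24 + 1000×2.24 = 6024.7
T_out = 34171 / 6024.7 = 5.6718 °C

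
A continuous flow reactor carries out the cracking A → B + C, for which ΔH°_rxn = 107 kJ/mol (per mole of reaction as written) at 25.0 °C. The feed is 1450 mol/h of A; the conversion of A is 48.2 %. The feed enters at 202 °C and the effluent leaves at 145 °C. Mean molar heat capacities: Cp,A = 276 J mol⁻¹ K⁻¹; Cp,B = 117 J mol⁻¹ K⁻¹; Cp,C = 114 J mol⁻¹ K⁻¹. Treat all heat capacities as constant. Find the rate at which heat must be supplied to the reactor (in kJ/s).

Q_in = 13.4 kJ/s

Extent of reaction ξ = 0.482 × 1450 = 698.9 mol/h
Reaction term: ξ·ΔH°_rxn = 698.9 × 107 = 74782 kJ/h
Sensible, feed 202→25 °C: -70835 kJ/h
Outlet flows (mol/h): A 751.1, B 698.9, C 698.9
Sensible, products 25→145 °C: 44250 kJ/h
Q = ΔH = 48197 kJ/h = 13.388 kW
Heat supplied = 13.388 kJ/s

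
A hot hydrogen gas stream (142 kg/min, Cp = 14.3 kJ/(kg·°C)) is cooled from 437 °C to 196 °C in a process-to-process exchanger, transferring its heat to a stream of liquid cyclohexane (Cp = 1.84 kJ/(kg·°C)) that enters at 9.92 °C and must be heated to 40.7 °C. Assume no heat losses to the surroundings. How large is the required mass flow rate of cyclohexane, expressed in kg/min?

Heat released by hot stream: Q = 142 × 14.3 × (437 − 196) = 489370 kJ/min
Energy balance on cold side (adiabatic exchanger): Q = ṁ_c·Cp_c·(T_c,out − T_c,in)
ṁ_c = 489370 / [1.84 × (40.7 − 9.92)] = 8640.8 kg/min

ṁ_c = 8640 kg/min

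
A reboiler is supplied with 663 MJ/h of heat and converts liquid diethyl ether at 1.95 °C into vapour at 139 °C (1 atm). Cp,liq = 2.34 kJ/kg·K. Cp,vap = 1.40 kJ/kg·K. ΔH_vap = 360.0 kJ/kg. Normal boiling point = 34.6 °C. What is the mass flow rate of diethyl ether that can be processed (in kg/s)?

Δh = 2.34×(34.6−1.95) + 360.0 + 1.40×(139−34.6) = 582.56 kJ/kg
Q = 663 MJ/h = 184.17 kJ/s = 184.17 kJ/s
ṁ = Q/Δh = 184.17 / 582.56 = 0.31613 kg/s

ṁ = 0.316 kg/s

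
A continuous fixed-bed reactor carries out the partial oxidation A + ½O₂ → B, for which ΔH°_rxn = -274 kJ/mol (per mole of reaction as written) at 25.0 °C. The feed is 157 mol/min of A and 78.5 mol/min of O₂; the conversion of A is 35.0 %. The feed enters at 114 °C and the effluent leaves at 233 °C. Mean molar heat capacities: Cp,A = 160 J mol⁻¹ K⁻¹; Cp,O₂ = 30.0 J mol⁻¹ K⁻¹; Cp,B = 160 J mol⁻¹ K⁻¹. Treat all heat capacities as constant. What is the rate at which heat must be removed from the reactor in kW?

Extent of reaction ξ = 0.350 × 157 = 54.95 mol/min
Reaction term: ξ·ΔH°_rxn = 54.95 × -274 = -15056 kJ/min
Sensible, feed 114→25 °C: -2445.3 kJ/min
Outlet flows (mol/min): A 102.05, O₂ 51.025, B 54.95
Sensible, products 25→233 °C: 5543.4 kJ/min
Q = ΔH = -11958 kJ/min = -199.3 kW
Heat removed = 199.3 kW

Q_out = 199 kW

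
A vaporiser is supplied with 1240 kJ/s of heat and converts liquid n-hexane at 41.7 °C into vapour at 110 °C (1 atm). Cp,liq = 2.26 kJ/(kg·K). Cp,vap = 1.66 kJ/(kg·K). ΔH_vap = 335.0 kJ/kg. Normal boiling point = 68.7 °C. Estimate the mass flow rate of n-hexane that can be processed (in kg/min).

ṁ = 160 kg/min

Δh = 2.26×(68.7−41.7) + 335.0 + 1.66×(110−68.7) = 464.58 kJ/kg
Q = 1240 kJ/s = 1240 kJ/s = 74400 kJ/min
ṁ = Q/Δh = 74400 / 464.58 = 160.15 kg/min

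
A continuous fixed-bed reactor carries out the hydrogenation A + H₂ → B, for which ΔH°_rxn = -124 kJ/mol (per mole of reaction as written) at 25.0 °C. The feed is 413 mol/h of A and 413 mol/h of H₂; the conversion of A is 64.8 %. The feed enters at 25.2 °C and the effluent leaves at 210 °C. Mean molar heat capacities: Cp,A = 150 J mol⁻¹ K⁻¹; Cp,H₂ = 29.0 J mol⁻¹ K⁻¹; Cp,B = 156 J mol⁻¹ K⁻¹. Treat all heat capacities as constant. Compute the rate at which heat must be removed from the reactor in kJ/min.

Q_out = 344 kJ/min

Extent of reaction ξ = 0.648 × 413 = 267.62 mol/h
Reaction term: ξ·ΔH°_rxn = 267.62 × -124 = -33185 kJ/h
Sensible, feed 25.2→25 °C: -14.785 kJ/h
Outlet flows (mol/h): A 145.38, H₂ 145.38, B 267.62
Sensible, products 25→210 °C: 12538 kJ/h
Q = ΔH = -20662 kJ/h = -5.7396 kW
Heat removed = 344.37 kJ/min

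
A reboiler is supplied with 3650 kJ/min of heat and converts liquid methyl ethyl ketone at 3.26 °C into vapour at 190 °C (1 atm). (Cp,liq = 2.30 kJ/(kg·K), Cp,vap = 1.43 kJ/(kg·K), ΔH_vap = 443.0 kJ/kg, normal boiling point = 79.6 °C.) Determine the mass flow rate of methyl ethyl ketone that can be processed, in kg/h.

Δh = 2.30×(79.6−3.26) + 443.0 + 1.43×(190−79.6) = 776.45 kJ/kg
Q = 3650 kJ/min = 60.833 kJ/s = 219000 kJ/h
ṁ = Q/Δh = 219000 / 776.45 = 282.05 kg/h

ṁ = 282 kg/h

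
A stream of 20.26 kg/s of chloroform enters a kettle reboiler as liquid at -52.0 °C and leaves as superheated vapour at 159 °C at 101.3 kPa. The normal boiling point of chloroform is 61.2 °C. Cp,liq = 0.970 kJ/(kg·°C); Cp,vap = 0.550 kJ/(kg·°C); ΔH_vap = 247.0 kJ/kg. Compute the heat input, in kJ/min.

Q = 499000 kJ/min

liquid -52.0→61.2 °C: 109.8 kJ/kg
vaporisation at 61.2 °C: 247 kJ/kg
vapour 61.2→159 °C: 53.79 kJ/kg
Δh = 109.8 + 247 + 53.79 = 410.59 kJ/kg
Q = ṁ·Δh = 20.26 kg/s × 410.59 kJ/kg = 8318.6 kJ/s
|Q| = 8318.6 kW = 499120 kJ/min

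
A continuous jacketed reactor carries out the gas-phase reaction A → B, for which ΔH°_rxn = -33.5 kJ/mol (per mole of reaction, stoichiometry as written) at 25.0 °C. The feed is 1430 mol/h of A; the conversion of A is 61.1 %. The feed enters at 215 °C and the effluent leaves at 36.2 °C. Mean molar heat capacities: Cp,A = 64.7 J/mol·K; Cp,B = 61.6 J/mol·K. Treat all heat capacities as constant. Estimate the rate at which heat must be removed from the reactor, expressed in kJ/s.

Q_out = 12.7 kJ/s

Extent of reaction ξ = 0.611 × 1430 = 873.73 mol/h
Reaction term: ξ·ΔH°_rxn = 873.73 × -33.5 = -29270 kJ/h
Sensible, feed 215→25 °C: -17579 kJ/h
Outlet flows (mol/h): A 556.27, B 873.73
Sensible, products 25→36.2 °C: 1005.9 kJ/h
Q = ΔH = -45843 kJ/h = -12.734 kW
Heat removed = 12.734 kJ/s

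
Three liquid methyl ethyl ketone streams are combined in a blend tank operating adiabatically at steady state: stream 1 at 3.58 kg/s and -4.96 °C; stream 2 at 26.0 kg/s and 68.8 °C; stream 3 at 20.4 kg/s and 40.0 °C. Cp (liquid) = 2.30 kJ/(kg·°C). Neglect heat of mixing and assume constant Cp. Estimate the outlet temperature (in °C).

T_out = 51.8 °C

Energy balance with Q = 0: Σ ṁᵢCp,ᵢ(T_out − Tᵢ) = 0
T_out = Σ ṁᵢCp,ᵢTᵢ / Σ ṁᵢCp,ᵢ
      = 5950.2 / 114.95 = 51.762 °C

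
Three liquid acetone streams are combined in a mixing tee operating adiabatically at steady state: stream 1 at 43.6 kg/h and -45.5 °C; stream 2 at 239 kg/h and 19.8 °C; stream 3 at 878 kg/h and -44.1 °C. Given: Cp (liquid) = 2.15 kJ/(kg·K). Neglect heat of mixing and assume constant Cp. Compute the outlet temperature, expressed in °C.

T_out = -31.0 °C

Adiabatic, steady state ⇒ Σ ṁᵢCp,ᵢ(T_out − Tᵢ) = 0
T_out = Σ ṁᵢCp,ᵢTᵢ / Σ ṁᵢCp,ᵢ
      = -77339 / 2495.3 = -30.994 °C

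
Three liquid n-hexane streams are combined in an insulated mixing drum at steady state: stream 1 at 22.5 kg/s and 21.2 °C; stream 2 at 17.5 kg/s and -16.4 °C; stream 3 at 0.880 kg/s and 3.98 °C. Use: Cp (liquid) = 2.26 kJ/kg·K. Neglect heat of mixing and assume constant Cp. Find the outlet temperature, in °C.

T_out = 4.73 °C

Energy balance with Q = 0: Σ ṁᵢCp,ᵢ(T_out − Tᵢ) = 0
Σ ṁᵢCp,ᵢTᵢ = 22.5×2.26×21.2 + 17.5×2.26×-16.4 + 0.880×2.26×3.98 = 437.32
Σ ṁᵢCp,ᵢ = 22.5×2.26 + 17.5×2.26 + 0.880×2.26 = 92.389
T_out = 437.32 / 92.389 = 4.7334 °C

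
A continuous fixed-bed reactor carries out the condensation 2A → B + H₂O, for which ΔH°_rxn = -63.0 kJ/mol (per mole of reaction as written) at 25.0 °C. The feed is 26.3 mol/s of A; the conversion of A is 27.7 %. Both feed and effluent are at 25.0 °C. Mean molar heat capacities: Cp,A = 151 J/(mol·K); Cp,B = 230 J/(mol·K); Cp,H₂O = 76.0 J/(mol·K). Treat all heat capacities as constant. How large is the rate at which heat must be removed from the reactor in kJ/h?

Q_out = 826000 kJ/h

Extent of reaction ξ = 0.277 × 26.3 / 2 = 3.6426 mol/s
Reaction term: ξ·ΔH°_rxn = 3.6426 × -63.0 = -229.48 kJ/s
Q = ΔH = -229.48 kJ/s = -229.48 kW
Heat removed = 826130 kJ/h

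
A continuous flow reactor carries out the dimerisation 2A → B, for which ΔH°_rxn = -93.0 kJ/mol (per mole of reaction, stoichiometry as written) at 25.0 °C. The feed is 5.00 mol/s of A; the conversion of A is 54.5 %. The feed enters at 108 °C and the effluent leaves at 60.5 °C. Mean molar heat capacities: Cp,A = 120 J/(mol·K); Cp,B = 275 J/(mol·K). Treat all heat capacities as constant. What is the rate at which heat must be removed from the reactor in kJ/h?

Q_out = 553000 kJ/h

Extent of reaction ξ = 0.545 × 5.00 / 2 = 1.3625 mol/s
Reaction term: ξ·ΔH°_rxn = 1.3625 × -93.0 = -126.71 kJ/s
Sensible, feed 108→25 °C: -49.8 kJ/s
Outlet flows (mol/s): A 2.275, B 1.3625
Sensible, products 25→60.5 °C: 22.993 kJ/s
Q = ΔH = -153.52 kJ/s = -153.52 kW
Heat removed = 552670 kJ/h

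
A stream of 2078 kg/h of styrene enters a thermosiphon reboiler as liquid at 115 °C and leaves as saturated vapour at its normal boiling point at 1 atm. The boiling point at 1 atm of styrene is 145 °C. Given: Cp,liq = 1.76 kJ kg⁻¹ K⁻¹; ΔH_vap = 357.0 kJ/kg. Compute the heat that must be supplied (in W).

Q = 237000 W

liquid 115→145 °C: 52.8 kJ/kg
vaporisation at 145 °C: 357 kJ/kg
Δh = 52.8 + 357 = 409.8 kJ/kg
Q = ṁ·Δh = 2078 kg/h × 409.8 kJ/kg = 851560 kJ/h
|Q| = 236.55 kW = 236550 W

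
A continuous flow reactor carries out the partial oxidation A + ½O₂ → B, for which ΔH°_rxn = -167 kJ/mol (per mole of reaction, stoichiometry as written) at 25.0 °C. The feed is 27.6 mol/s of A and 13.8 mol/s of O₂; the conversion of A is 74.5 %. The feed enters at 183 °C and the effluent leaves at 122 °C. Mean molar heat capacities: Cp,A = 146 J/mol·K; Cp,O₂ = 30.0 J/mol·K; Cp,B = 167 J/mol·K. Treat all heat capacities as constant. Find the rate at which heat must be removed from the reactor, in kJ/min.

Q_out = 222000 kJ/min

Extent of reaction ξ = 0.745 × 27.6 = 20.562 mol/s
Reaction term: ξ·ΔH°_rxn = 20.562 × -167 = -3433.9 kJ/s
Sensible, feed 183→25 °C: -702.09 kJ/s
Outlet flows (mol/s): A 7.038, O₂ 3.519, B 20.562
Sensible, products 25→122 °C: 443 kJ/s
Q = ΔH = -3692.9 kJ/s = -3692.9 kW
Heat removed = 221580 kJ/min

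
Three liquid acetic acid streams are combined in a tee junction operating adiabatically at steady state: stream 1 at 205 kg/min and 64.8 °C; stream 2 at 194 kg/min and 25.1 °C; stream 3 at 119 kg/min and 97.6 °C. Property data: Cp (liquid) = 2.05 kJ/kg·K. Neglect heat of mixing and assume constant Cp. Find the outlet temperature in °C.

T_out = 57.5 °C

Adiabatic, steady state ⇒ Σ ṁᵢCp,ᵢ(T_out − Tᵢ) = 0
T_out = Σ ṁᵢCp,ᵢTᵢ / Σ ṁᵢCp,ᵢ
      = 61024 / 1061.9 = 57.467 °C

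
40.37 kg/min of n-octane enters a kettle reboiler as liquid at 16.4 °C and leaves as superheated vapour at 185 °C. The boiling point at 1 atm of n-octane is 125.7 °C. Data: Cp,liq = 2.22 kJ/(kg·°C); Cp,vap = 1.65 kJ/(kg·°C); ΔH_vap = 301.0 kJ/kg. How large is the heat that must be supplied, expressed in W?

Q = 432000 W

liquid 16.4→125.7 °C: 242.65 kJ/kg
vaporisation at 125.7 °C: 301 kJ/kg
vapour 125.7→185 °C: 97.845 kJ/kg
Δh = 242.65 + 301 + 97.845 = 641.49 kJ/kg
Q = ṁ·Δh = 40.37 kg/min × 641.49 kJ/kg = 25897 kJ/min
|Q| = 431.62 kW = 431620 W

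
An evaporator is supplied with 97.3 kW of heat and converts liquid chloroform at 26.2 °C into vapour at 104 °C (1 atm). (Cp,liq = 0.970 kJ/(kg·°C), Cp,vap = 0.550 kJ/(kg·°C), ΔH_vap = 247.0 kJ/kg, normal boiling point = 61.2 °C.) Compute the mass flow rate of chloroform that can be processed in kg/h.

Δh = 0.970×(61.2−26.2) + 247.0 + 0.550×(104−61.2) = 304.49 kJ/kg
Q = 97.3 kW = 97.3 kJ/s = 350280 kJ/h
ṁ = Q/Δh = 350280 / 304.49 = 1150.4 kg/h

ṁ = 1150 kg/h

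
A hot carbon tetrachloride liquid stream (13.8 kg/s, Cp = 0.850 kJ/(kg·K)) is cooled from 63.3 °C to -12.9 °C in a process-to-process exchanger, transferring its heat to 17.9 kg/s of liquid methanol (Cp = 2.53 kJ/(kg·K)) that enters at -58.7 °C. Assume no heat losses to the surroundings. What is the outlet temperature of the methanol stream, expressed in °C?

Heat released by hot stream: Q = 13.8 × 0.850 × (63.3 − -12.9) = 893.83 kJ/s
Energy balance on cold side (adiabatic exchanger): Q = ṁ_c·Cp_c·(T_c,out − T_c,in)
T_c,out = -58.7 + 893.83/(17.9 × 2.53) = -38.963 °C

T_c,out = -39.0 °C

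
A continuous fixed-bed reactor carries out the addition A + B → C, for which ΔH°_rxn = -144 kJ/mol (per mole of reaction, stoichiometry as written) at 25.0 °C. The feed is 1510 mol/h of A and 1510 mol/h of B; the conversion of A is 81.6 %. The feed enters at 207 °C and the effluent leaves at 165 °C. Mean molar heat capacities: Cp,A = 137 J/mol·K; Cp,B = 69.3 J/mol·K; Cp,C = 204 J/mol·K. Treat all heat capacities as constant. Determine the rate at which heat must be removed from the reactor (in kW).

Extent of reaction ξ = 0.816 × 1510 = 1232.2 mol/h
Reaction term: ξ·ΔH°_rxn = 1232.2 × -144 = -177430 kJ/h
Sensible, feed 207→25 °C: -56695 kJ/h
Outlet flows (mol/h): A 277.84, B 277.84, C 1232.2
Sensible, products 25→165 °C: 43215 kJ/h
Q = ΔH = -190910 kJ/h = -53.031 kW
Heat removed = 53.031 kW

Q_out = 53.0 kW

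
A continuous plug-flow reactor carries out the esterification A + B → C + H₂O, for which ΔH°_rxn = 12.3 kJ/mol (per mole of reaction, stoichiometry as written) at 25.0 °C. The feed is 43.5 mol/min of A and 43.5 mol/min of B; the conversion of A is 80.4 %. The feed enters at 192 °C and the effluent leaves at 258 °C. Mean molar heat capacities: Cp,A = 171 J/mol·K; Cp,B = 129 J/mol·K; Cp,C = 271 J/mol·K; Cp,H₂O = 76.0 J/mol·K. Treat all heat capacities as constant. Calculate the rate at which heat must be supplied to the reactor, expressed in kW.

Extent of reaction ξ = 0.804 × 43.5 = 34.974 mol/min
Reaction term: ξ·ΔH°_rxn = 34.974 × 12.3 = 430.18 kJ/min
Sensible, feed 192→25 °C: -2179.3 kJ/min
Outlet flows (mol/min): A 8.526, B 8.526, C 34.974, H₂O 34.974
Sensible, products 25→258 °C: 3423.7 kJ/min
Q = ΔH = 1674.5 kJ/min = 27.908 kW
Heat supplied = 27.908 kW

Q_in = 27.9 kW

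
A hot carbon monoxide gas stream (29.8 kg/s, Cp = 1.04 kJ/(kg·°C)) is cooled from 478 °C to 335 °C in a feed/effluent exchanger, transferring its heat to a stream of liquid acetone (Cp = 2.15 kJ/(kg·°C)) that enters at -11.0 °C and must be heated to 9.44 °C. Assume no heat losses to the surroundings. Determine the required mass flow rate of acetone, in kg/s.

Heat released by hot stream: Q = 29.8 × 1.04 × (478 − 335) = 4431.9 kJ/s
Energy balance on cold side (adiabatic exchanger): Q = ṁ_c·Cp_c·(T_c,out − T_c,in)
ṁ_c = 4431.9 / [2.15 × (9.44 − -11.0)] = 100.85 kg/s

ṁ_c = 101 kg/s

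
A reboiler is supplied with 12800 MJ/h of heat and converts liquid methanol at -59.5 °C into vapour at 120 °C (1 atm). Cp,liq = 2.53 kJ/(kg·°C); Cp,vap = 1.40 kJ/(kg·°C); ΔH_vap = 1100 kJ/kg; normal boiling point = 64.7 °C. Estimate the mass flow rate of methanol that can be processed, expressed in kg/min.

ṁ = 143 kg/min

Δh = 2.53×(64.7−-59.5) + 1100 + 1.40×(120−64.7) = 1491.6 kJ/kg
Q = 12800 MJ/h = 3555.6 kJ/s = 213330 kJ/min
ṁ = Q/Δh = 213330 / 1491.6 = 143.02 kg/min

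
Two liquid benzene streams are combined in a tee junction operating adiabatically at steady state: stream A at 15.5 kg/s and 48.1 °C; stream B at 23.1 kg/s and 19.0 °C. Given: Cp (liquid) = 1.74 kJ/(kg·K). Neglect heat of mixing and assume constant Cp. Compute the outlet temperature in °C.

T_out = 30.7 °C

No heat crosses the boundary, so H_out = H_in.
Σ ṁᵢCp,ᵢTᵢ = 15.5×1.74×48.1 + 23.1×1.74×19.0 = 2060.9
Σ ṁᵢCp,ᵢ = 15.5×1.74 + 23.1×1.74 = 67.164
T_out = 2060.9 / 67.164 = 30.685 °C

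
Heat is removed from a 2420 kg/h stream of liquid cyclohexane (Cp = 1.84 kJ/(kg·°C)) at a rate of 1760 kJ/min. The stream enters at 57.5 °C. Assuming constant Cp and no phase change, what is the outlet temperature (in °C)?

Q = 1760 kJ/min = 105600 kJ/h
ΔT = Q/(ṁ·Cp) = 105600/(2420×1.84) = 23.715 K
T_out = 57.5 − 23.715 = 33.785 °C

T_out = 33.8 °C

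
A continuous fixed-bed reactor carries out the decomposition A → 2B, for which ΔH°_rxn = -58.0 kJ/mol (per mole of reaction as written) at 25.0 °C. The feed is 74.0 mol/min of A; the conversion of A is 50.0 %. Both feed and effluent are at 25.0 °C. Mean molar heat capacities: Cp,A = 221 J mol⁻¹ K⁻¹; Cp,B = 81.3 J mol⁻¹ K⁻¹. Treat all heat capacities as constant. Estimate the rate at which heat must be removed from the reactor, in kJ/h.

Q_out = 129000 kJ/h

Extent of reaction ξ = 0.500 × 74.0 = 37 mol/min
Reaction term: ξ·ΔH°_rxn = 37 × -58.0 = -2146 kJ/min
Q = ΔH = -2146 kJ/min = -35.767 kW
Heat removed = 128760 kJ/h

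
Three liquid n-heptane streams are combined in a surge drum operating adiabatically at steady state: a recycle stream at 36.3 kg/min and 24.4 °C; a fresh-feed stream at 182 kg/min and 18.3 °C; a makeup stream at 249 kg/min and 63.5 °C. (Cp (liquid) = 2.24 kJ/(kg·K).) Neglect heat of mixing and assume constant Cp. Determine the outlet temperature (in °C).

T_out = 42.9 °C

No heat crosses the boundary, so H_out = H_in.
Σ ṁᵢCp,ᵢTᵢ = 36.3×2.24×24.4 + 182×2.24×18.3 + 249×2.24×63.5 = 44862
Σ ṁᵢCp,ᵢ = 36.3×2.24 + 182×2.24 + 249×2.24 = 1046.8
T_out = 44862 / 1046.8 = 42.859 °C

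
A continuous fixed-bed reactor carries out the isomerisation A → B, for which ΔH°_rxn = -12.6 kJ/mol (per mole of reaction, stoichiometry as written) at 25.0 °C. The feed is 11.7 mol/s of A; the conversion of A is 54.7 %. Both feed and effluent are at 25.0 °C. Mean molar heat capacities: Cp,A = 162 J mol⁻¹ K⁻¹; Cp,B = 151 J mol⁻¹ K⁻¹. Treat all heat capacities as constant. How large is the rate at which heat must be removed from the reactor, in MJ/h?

Extent of reaction ξ = 0.547 × 11.7 = 6.3999 mol/s
Reaction term: ξ·ΔH°_rxn = 6.3999 × -12.6 = -80.639 kJ/s
Q = ΔH = -80.639 kJ/s = -80.639 kW
Heat removed = 290.3 MJ/h

Q_out = 290 MJ/h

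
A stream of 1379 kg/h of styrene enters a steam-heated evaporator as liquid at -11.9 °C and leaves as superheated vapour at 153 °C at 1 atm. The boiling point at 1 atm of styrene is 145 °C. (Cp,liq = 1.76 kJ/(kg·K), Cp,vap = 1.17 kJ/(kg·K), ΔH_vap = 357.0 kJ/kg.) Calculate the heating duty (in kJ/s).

liquid -11.9→145 °C: 276.14 kJ/kg
vaporisation at 145 °C: 357 kJ/kg
vapour 145→153 °C: 9.36 kJ/kg
Δh = 276.14 + 357 + 9.36 = 642.5 kJ/kg
Q = ṁ·Δh = 1379 kg/h × 642.5 kJ/kg = 886010 kJ/h
|Q| = 246.11 kW

Q = 246 kJ/s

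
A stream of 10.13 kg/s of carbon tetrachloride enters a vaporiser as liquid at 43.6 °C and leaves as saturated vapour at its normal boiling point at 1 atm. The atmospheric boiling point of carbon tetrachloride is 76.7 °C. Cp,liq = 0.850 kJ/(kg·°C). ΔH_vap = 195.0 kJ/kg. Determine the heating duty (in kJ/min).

liquid 43.6→76.7 °C: 28.135 kJ/kg
vaporisation at 76.7 °C: 195 kJ/kg
Δh = 28.135 + 195 = 223.13 kJ/kg
Q = ṁ·Δh = 10.13 kg/s × 223.13 kJ/kg = 2260.4 kJ/s
|Q| = 2260.4 kW = 135620 kJ/min

Q = 136000 kJ/min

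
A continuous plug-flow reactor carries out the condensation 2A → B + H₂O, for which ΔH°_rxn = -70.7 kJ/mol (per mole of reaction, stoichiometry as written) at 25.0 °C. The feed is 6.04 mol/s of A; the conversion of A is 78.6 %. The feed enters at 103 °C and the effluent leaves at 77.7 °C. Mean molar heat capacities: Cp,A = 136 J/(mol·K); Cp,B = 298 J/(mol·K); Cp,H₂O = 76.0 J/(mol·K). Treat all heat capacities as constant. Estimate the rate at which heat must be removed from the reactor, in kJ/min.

Extent of reaction ξ = 0.786 × 6.04 / 2 = 2.3737 mol/s
Reaction term: ξ·ΔH°_rxn = 2.3737 × -70.7 = -167.82 kJ/s
Sensible, feed 103→25 °C: -64.072 kJ/s
Outlet flows (mol/s): A 1.2926, B 2.3737, H₂O 2.3737
Sensible, products 25→77.7 °C: 56.05 kJ/s
Q = ΔH = -175.84 kJ/s = -175.84 kW
Heat removed = 10551 kJ/min

Q_out = 10600 kJ/min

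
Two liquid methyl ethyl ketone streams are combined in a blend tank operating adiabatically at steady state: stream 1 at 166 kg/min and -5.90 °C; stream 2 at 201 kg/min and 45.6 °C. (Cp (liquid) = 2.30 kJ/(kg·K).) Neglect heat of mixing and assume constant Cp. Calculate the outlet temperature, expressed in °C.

T_out = 22.3 °C

Energy balance with Q = 0: Σ ṁᵢCp,ᵢ(T_out − Tᵢ) = 0
Σ ṁᵢCp,ᵢTᵢ = 166×2.30×-5.90 + 201×2.30×45.6 = 18828
Σ ṁᵢCp,ᵢ = 166×2.30 + 201×2.30 = 844.1
T_out = 18828 / 844.1 = 22.306 °C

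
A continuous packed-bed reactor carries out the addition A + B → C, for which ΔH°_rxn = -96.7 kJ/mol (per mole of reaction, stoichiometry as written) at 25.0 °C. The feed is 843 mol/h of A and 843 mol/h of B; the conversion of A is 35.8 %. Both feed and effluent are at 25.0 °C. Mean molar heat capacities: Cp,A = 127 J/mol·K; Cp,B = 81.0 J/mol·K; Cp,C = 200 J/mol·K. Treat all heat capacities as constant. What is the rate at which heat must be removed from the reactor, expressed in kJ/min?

Extent of reaction ξ = 0.358 × 843 = 301.79 mol/h
Reaction term: ξ·ΔH°_rxn = 301.79 × -96.7 = -29183 kJ/h
Q = ΔH = -29183 kJ/h = -8.1065 kW
Heat removed = 486.39 kJ/min

Q_out = 486 kJ/min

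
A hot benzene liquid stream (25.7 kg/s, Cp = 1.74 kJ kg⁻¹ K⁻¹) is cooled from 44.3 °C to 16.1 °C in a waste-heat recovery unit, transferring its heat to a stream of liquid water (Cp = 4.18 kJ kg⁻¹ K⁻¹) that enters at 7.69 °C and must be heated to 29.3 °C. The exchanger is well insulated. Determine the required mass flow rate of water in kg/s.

ṁ_c = 14.0 kg/s

Heat released by hot stream: Q = 25.7 × 1.74 × (44.3 − 16.1) = 1261 kJ/s
Energy balance on cold side (adiabatic exchanger): Q = ṁ_c·Cp_c·(T_c,out − T_c,in)
ṁ_c = 1261 / [4.18 × (29.3 − 7.69)] = 13.96 kg/s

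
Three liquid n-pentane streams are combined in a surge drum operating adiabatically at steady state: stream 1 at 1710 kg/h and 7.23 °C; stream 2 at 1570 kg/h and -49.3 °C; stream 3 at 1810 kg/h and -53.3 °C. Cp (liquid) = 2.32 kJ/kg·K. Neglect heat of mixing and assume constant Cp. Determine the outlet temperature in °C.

T_out = -31.7 °C

Energy balance with Q = 0: Σ ṁᵢCp,ᵢ(T_out − Tᵢ) = 0
Σ ṁᵢCp,ᵢTᵢ = 1710×2.32×7.23 + 1570×2.32×-49.3 + 1810×2.32×-53.3 = -374700
Σ ṁᵢCp,ᵢ = 1710×2.32 + 1570×2.32 + 1810×2.32 = 11809
T_out = -374700 / 11809 = -31.731 °C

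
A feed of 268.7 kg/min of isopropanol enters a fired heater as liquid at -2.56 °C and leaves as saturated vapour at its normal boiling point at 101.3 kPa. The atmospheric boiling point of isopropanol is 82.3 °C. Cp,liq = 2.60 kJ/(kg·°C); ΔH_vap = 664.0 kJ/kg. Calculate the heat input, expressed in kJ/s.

liquid -2.56→82.3 °C: 220.64 kJ/kg
vaporisation at 82.3 °C: 664 kJ/kg
Δh = 220.64 + 664 = 884.64 kJ/kg
Q = ṁ·Δh = 268.7 kg/min × 884.64 kJ/kg = 237700 kJ/min
|Q| = 3961.7 kW

Q = 3960 kJ/s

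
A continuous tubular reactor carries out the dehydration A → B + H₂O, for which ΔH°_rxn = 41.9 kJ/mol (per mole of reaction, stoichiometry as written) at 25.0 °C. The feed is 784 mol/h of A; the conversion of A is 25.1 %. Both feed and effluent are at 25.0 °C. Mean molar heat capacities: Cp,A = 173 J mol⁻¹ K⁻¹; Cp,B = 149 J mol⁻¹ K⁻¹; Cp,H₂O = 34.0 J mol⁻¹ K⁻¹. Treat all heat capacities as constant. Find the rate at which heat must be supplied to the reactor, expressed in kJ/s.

Extent of reaction ξ = 0.251 × 784 = 196.78 mol/h
Reaction term: ξ·ΔH°_rxn = 196.78 × 41.9 = 8245.2 kJ/h
Q = ΔH = 8245.2 kJ/h = 2.2903 kW
Heat supplied = 2.2903 kJ/s

Q_in = 2.29 kJ/s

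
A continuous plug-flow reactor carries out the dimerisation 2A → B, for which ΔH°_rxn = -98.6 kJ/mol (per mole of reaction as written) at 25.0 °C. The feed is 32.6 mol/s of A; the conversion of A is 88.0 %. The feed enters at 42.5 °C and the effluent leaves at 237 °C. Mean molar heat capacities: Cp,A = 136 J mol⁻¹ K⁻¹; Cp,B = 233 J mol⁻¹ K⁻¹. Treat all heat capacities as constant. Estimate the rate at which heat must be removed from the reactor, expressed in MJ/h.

Extent of reaction ξ = 0.880 × 32.6 / 2 = 14.344 mol/s
Reaction term: ξ·ΔH°_rxn = 14.344 × -98.6 = -1414.3 kJ/s
Sensible, feed 42.5→25 °C: -77.588 kJ/s
Outlet flows (mol/s): A 3.912, B 14.344
Sensible, products 25→237 °C: 821.33 kJ/s
Q = ΔH = -670.58 kJ/s = -670.58 kW
Heat removed = 2414.1 MJ/h

Q_out = 2410 MJ/h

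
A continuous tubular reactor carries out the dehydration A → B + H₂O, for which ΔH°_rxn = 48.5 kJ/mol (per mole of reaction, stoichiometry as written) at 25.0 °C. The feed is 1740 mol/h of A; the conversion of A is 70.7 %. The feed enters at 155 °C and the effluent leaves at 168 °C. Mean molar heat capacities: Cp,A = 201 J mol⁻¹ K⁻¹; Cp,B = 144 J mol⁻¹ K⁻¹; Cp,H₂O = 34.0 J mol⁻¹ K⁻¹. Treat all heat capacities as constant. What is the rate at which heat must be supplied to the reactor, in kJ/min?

Q_in = 1000 kJ/min

Extent of reaction ξ = 0.707 × 1740 = 1230.2 mol/h
Reaction term: ξ·ΔH°_rxn = 1230.2 × 48.5 = 59664 kJ/h
Sensible, feed 155→25 °C: -45466 kJ/h
Outlet flows (mol/h): A 509.82, B 1230.2, H₂O 1230.2
Sensible, products 25→168 °C: 45967 kJ/h
Q = ΔH = 60164 kJ/h = 16.712 kW
Heat supplied = 1002.7 kJ/min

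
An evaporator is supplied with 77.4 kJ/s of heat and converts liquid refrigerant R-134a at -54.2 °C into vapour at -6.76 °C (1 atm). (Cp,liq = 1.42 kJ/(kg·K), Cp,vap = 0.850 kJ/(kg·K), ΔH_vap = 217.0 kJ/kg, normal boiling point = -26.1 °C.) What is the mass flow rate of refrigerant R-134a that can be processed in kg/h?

Δh = 1.42×(-26.1−-54.2) + 217.0 + 0.850×(-6.76−-26.1) = 273.34 kJ/kg
Q = 77.4 kJ/s = 77.4 kJ/s = 278640 kJ/h
ṁ = Q/Δh = 278640 / 273.34 = 1019.4 kg/h

ṁ = 1020 kg/h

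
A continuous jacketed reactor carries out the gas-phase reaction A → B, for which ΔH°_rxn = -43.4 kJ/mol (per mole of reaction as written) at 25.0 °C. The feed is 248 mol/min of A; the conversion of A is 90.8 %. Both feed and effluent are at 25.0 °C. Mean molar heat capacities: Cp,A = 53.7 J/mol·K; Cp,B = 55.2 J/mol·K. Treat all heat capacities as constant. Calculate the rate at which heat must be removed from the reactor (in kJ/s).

Q_out = 163 kJ/s

Extent of reaction ξ = 0.908 × 248 = 225.18 mol/min
Reaction term: ξ·ΔH°_rxn = 225.18 × -43.4 = -9773 kJ/min
Q = ΔH = -9773 kJ/min = -162.88 kW
Heat removed = 162.88 kJ/s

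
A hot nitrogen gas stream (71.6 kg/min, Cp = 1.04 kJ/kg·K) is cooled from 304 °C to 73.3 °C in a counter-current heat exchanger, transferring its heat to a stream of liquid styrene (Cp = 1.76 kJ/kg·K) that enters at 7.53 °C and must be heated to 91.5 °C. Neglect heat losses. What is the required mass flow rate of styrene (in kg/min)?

Heat released by hot stream: Q = 71.6 × 1.04 × (304 − 73.3) = 17179 kJ/min
Energy balance on cold side (adiabatic exchanger): Q = ṁ_c·Cp_c·(T_c,out − T_c,in)
ṁ_c = 17179 / [1.76 × (91.5 − 7.53)] = 116.24 kg/min

ṁ_c = 116 kg/min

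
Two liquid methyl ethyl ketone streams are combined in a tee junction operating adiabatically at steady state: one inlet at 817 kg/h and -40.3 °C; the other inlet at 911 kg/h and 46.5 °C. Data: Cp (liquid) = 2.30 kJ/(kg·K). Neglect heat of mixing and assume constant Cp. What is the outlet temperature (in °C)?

No heat crosses the boundary, so H_out = H_in.
T_out = Σ ṁᵢCp,ᵢTᵢ / Σ ṁᵢCp,ᵢ
      = 21704 / 3974.4 = 5.4609 °C

T_out = 5.46 °C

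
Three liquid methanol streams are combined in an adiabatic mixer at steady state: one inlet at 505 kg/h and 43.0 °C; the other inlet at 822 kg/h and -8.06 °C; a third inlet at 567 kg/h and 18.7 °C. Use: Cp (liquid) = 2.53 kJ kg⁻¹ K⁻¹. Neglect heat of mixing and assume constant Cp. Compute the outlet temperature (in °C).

Energy balance with Q = 0: Σ ṁᵢCp,ᵢ(T_out − Tᵢ) = 0
Σ ṁᵢCp,ᵢTᵢ = 505×2.53×43.0 + 822×2.53×-8.06 + 567×2.53×18.7 = 65002
Σ ṁᵢCp,ᵢ = 505×2.53 + 822×2.53 + 567×2.53 = 4791.8
T_out = 65002 / 4791.8 = 13.565 °C

T_out = 13.6 °C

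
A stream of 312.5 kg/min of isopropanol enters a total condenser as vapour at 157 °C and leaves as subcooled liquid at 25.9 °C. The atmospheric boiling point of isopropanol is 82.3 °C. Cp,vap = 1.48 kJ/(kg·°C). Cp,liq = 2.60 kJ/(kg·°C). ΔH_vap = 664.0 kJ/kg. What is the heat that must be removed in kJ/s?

Q_c = 4800 kJ/s

vapour 157→82.3 °C: -110.56 kJ/kg
condensation at 82.3 °C: -664 kJ/kg
liquid 82.3→25.9 °C: -146.64 kJ/kg
Δh = -110.56 + -664 + -146.64 = -921.2 kJ/kg
Q = ṁ·Δh = 312.5 kg/min × -921.2 kJ/kg = -287870 kJ/min
|Q| = 4797.9 kW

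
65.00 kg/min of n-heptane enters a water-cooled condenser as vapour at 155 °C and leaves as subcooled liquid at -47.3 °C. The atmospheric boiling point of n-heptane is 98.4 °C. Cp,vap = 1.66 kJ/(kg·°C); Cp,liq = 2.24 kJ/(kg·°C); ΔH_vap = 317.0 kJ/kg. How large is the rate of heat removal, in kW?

Q_c = 799 kW

vapour 155→98.4 °C: -93.956 kJ/kg
condensation at 98.4 °C: -317 kJ/kg
liquid 98.4→-47.3 °C: -326.37 kJ/kg
Δh = -93.956 + -317 + -326.37 = -737.32 kJ/kg
Q = ṁ·Δh = 65.00 kg/min × -737.32 kJ/kg = -47926 kJ/min
|Q| = 798.77 kW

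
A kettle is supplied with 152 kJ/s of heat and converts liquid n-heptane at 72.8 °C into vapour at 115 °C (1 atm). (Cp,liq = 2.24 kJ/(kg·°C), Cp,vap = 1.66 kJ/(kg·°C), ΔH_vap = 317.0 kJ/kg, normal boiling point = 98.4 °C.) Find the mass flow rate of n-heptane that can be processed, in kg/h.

Δh = 2.24×(98.4−72.8) + 317.0 + 1.66×(115−98.4) = 401.9 kJ/kg
Q = 152 kJ/s = 152 kJ/s = 547200 kJ/h
ṁ = Q/Δh = 547200 / 401.9 = 1361.5 kg/h

ṁ = 1360 kg/h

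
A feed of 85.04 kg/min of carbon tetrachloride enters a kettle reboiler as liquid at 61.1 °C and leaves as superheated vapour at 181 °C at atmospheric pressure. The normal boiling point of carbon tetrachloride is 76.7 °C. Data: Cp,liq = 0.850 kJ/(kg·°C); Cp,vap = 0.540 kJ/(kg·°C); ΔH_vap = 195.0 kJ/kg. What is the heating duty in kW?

liquid 61.1→76.7 °C: 13.26 kJ/kg
vaporisation at 76.7 °C: 195 kJ/kg
vapour 76.7→181 °C: 56.322 kJ/kg
Δh = 13.26 + 195 + 56.322 = 264.58 kJ/kg
Q = ṁ·Δh = 85.04 kg/min × 264.58 kJ/kg = 22500 kJ/min
|Q| = 375 kW

Q = 375 kW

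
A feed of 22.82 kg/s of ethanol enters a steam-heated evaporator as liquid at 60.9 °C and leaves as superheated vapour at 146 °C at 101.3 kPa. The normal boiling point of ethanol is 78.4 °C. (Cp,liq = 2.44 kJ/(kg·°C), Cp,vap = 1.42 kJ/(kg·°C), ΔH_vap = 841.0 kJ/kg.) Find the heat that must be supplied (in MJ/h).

liquid 60.9→78.4 °C: 42.7 kJ/kg
vaporisation at 78.4 °C: 841 kJ/kg
vapour 78.4→146 °C: 95.992 kJ/kg
Δh = 42.7 + 841 + 95.992 = 979.69 kJ/kg
Q = ṁ·Δh = 22.82 kg/s × 979.69 kJ/kg = 22357 kJ/s
|Q| = 22357 kW = 80484 MJ/h

Q = 80500 MJ/h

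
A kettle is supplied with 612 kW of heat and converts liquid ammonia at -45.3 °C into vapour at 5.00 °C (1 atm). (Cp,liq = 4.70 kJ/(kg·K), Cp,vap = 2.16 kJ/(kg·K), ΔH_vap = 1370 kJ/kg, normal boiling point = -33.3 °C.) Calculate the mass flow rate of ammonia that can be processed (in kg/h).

ṁ = 1460 kg/h

Δh = 4.70×(-33.3−-45.3) + 1370 + 2.16×(5.00−-33.3) = 1509.1 kJ/kg
Q = 612 kW = 612 kJ/s = 2.2032e+06 kJ/h
ṁ = Q/Δh = 2.2032e+06 / 1509.1 = 1459.9 kg/h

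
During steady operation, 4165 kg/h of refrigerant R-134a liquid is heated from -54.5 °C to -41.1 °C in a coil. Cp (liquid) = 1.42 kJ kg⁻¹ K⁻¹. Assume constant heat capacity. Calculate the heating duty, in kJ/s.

Q = ṁ·Cp·ΔT = 4165 × 1.42 × (-41.1 − -54.5) = 79252 kJ/h
Converting: 79252 / 3600 s = 22.014 kW

Q = 22.0 kJ/s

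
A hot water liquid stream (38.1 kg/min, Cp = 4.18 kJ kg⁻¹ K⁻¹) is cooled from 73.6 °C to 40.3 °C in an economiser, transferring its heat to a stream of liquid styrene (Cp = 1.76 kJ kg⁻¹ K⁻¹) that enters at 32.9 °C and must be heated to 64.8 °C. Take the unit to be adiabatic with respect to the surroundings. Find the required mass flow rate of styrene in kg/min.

Heat released by hot stream: Q = 38.1 × 4.18 × (73.6 − 40.3) = 5303.3 kJ/min
Energy balance on cold side (adiabatic exchanger): Q = ṁ_c·Cp_c·(T_c,out − T_c,in)
ṁ_c = 5303.3 / [1.76 × (64.8 − 32.9)] = 94.459 kg/min

ṁ_c = 94.5 kg/min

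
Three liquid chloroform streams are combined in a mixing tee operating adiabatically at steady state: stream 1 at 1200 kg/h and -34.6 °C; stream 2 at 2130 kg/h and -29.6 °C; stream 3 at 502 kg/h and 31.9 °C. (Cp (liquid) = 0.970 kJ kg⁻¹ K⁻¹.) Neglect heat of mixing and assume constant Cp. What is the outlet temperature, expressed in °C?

Adiabatic, steady state ⇒ Σ ṁᵢCp,ᵢ(T_out − Tᵢ) = 0
Σ ṁᵢCp,ᵢTᵢ = 1200×0.970×-34.6 + 2130×0.970×-29.6 + 502×0.970×31.9 = -85898
Σ ṁᵢCp,ᵢ = 1200×0.970 + 2130×0.970 + 502×0.970 = 3717
T_out = -85898 / 3717 = -23.109 °C

T_out = -23.1 °C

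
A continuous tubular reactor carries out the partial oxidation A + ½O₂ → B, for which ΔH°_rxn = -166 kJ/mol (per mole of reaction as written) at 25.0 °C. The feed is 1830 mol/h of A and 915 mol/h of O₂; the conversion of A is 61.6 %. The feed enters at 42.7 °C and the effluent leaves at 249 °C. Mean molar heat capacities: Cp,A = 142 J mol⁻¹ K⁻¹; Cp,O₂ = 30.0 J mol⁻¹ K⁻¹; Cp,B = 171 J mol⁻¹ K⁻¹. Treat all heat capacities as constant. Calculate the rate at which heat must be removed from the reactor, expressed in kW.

Q_out = 34.5 kW

Extent of reaction ξ = 0.616 × 1830 = 1127.3 mol/h
Reaction term: ξ·ΔH°_rxn = 1127.3 × -166 = -187130 kJ/h
Sensible, feed 42.7→25 °C: -5085.4 kJ/h
Outlet flows (mol/h): A 702.72, O₂ 351.36, B 1127.3
Sensible, products 25→249 °C: 67893 kJ/h
Q = ΔH = -124320 kJ/h = -34.534 kW
Heat removed = 34.534 kW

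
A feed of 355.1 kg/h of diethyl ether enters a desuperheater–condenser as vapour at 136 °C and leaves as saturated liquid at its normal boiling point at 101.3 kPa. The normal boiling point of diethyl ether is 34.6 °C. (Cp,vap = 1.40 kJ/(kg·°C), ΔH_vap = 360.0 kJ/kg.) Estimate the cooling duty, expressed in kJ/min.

Q_c = 2970 kJ/min

vapour 136→34.6 °C: -141.96 kJ/kg
condensation at 34.6 °C: -360 kJ/kg
Δh = -141.96 + -360 = -501.96 kJ/kg
Q = ṁ·Δh = 355.1 kg/h × -501.96 kJ/kg = -178250 kJ/h
|Q| = 49.513 kW = 2970.8 kJ/min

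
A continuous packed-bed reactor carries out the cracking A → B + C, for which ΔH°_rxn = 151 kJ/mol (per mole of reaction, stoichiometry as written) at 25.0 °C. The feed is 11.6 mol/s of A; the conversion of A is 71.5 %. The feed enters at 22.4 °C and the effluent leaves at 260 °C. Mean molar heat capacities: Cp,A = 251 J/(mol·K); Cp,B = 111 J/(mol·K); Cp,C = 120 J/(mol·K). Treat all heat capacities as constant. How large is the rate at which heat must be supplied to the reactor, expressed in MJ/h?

Q_in = 6860 MJ/h

Extent of reaction ξ = 0.715 × 11.6 = 8.294 mol/s
Reaction term: ξ·ΔH°_rxn = 8.294 × 151 = 1252.4 kJ/s
Sensible, feed 22.4→25 °C: 7.5702 kJ/s
Outlet flows (mol/s): A 3.306, B 8.294, C 8.294
Sensible, products 25→260 °C: 645.24 kJ/s
Q = ΔH = 1905.2 kJ/s = 1905.2 kW
Heat supplied = 6858.8 MJ/h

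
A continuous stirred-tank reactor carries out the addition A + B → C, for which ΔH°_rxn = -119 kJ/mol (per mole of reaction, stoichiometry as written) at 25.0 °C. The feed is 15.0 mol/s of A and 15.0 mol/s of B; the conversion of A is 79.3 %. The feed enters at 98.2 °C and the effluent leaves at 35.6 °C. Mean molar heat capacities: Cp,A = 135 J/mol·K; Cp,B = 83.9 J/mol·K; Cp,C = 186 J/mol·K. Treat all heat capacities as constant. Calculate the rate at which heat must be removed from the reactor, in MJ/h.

Extent of reaction ξ = 0.793 × 15.0 = 11.895 mol/s
Reaction term: ξ·ΔH°_rxn = 11.895 × -119 = -1415.5 kJ/s
Sensible, feed 98.2→25 °C: -240.35 kJ/s
Outlet flows (mol/s): A 3.105, B 3.105, C 11.895
Sensible, products 25→35.6 °C: 30.657 kJ/s
Q = ΔH = -1625.2 kJ/s = -1625.2 kW
Heat removed = 5850.7 MJ/h

Q_out = 5850 MJ/h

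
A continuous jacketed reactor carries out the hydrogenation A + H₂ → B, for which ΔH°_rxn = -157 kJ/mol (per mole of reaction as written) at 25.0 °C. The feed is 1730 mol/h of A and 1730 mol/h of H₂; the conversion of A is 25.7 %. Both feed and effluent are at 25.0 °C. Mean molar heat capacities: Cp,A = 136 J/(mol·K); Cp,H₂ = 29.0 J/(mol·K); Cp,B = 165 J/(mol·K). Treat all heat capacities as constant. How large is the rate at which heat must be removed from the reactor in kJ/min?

Q_out = 1160 kJ/min

Extent of reaction ξ = 0.257 × 1730 = 444.61 mol/h
Reaction term: ξ·ΔH°_rxn = 444.61 × -157 = -69804 kJ/h
Q = ΔH = -69804 kJ/h = -19.39 kW
Heat removed = 1163.4 kJ/min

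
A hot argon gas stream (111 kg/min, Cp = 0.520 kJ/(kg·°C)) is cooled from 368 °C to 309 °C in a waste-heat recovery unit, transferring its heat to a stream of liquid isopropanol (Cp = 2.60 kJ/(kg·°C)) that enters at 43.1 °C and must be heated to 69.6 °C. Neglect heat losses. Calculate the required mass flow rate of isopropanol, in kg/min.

Heat released by hot stream: Q = 111 × 0.520 × (368 − 309) = 3405.5 kJ/min
Energy balance on cold side (adiabatic exchanger): Q = ṁ_c·Cp_c·(T_c,out − T_c,in)
ṁ_c = 3405.5 / [2.60 × (69.6 − 43.1)] = 49.426 kg/min

ṁ_c = 49.4 kg/min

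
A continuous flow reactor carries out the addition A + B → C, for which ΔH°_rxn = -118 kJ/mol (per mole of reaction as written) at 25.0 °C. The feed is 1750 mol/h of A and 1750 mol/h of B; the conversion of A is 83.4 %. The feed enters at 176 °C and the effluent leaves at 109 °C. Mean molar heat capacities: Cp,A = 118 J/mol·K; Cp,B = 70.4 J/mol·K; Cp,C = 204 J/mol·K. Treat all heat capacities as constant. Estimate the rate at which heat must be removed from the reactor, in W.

Q_out = 53400 W

Extent of reaction ξ = 0.834 × 1750 = 1459.5 mol/h
Reaction term: ξ·ΔH°_rxn = 1459.5 × -118 = -172220 kJ/h
Sensible, feed 176→25 °C: -49785 kJ/h
Outlet flows (mol/h): A 290.5, B 290.5, C 1459.5
Sensible, products 25→109 °C: 29607 kJ/h
Q = ΔH = -192400 kJ/h = -53.444 kW
Heat removed = 53444 W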